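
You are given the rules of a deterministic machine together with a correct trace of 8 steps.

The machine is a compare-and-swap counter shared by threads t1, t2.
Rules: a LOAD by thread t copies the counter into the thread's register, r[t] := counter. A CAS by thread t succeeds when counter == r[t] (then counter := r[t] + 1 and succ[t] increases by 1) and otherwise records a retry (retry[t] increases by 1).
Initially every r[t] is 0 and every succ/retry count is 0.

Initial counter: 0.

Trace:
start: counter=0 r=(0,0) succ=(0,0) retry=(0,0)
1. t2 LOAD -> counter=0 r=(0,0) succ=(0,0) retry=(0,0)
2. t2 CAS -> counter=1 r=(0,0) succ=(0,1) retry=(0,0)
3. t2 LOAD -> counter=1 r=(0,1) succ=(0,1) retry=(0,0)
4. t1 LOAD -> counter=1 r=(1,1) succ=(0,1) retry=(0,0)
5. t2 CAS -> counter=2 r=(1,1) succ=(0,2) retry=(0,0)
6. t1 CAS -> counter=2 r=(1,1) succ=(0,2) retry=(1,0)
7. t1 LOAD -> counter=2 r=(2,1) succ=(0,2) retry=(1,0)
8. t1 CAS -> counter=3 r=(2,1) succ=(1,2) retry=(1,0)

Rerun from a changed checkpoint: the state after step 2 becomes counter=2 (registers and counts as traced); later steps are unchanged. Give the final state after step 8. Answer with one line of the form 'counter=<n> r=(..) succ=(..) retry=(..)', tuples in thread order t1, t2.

counter=4 r=(3,2) succ=(1,2) retry=(1,0)

state after step 2 := counter=2 r=(0,0) succ=(0,1) retry=(0,0)
3. t2 LOAD -> counter=2 r=(0,2) succ=(0,1) retry=(0,0)
4. t1 LOAD -> counter=2 r=(2,2) succ=(0,1) retry=(0,0)
5. t2 CAS -> counter=3 r=(2,2) succ=(0,2) retry=(0,0)
6. t1 CAS -> counter=3 r=(2,2) succ=(0,2) retry=(1,0)
7. t1 LOAD -> counter=3 r=(3,2) succ=(0,2) retry=(1,0)
8. t1 CAS -> counter=4 r=(3,2) succ=(1,2) retry=(1,0)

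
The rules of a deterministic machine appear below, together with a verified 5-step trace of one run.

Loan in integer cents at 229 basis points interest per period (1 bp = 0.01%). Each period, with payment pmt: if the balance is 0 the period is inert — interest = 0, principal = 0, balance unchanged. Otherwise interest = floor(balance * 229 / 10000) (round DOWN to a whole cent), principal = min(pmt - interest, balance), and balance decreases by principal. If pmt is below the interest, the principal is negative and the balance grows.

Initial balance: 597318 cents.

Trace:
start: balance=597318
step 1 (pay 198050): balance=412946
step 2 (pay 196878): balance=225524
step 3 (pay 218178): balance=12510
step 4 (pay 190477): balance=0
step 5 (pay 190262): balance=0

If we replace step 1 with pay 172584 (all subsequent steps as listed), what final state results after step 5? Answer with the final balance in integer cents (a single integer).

(re-executing from step 1 with the substitution; state before step 1: balance=597318)
step 1 (pay 172584): balance=438412
step 2 (pay 196878): balance=251573
step 3 (pay 218178): balance=39156
step 4 (pay 190477): balance=0
step 5 (pay 190262): balance=0

0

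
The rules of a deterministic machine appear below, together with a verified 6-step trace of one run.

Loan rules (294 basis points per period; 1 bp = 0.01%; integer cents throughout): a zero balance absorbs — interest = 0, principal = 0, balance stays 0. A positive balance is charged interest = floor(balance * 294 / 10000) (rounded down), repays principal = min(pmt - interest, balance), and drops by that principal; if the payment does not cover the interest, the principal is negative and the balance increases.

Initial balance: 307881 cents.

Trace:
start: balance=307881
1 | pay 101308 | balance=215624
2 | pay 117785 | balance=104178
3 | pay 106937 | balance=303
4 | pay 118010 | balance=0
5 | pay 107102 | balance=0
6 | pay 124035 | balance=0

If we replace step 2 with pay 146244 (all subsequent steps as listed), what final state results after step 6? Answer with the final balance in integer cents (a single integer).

(re-executing from step 2 with the substitution; state before step 2: balance=215624)
2 | pay 146244 | balance=75719
3 | pay 106937 | balance=0
4 | pay 118010 | balance=0
5 | pay 107102 | balance=0
6 | pay 124035 | balance=0

0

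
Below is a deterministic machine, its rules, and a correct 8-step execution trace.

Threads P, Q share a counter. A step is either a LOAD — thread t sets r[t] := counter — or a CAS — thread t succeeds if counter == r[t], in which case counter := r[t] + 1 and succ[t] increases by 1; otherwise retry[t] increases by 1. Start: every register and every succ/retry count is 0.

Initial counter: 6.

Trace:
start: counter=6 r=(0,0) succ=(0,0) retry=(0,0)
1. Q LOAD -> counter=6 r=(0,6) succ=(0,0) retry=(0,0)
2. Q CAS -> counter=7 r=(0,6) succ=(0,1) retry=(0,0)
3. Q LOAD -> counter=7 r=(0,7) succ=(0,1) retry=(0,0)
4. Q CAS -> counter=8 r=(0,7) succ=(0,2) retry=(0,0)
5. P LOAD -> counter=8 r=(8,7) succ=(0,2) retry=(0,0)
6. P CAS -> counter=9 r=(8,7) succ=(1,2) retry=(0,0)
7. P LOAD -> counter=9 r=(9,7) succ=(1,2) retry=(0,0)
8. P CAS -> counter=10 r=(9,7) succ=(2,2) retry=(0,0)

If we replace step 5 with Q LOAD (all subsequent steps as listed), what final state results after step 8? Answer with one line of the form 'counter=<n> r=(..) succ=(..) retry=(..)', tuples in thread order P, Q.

counter=9 r=(8,8) succ=(1,2) retry=(1,0)

(re-executing from step 5 with the substitution; state before step 5: counter=8 r=(0,7) succ=(0,2) retry=(0,0))
5. Q LOAD -> counter=8 r=(0,8) succ=(0,2) retry=(0,0)
6. P CAS -> counter=8 r=(0,8) succ=(0,2) retry=(1,0)
7. P LOAD -> counter=8 r=(8,8) succ=(0,2) retry=(1,0)
8. P CAS -> counter=9 r=(8,8) succ=(1,2) retry=(1,0)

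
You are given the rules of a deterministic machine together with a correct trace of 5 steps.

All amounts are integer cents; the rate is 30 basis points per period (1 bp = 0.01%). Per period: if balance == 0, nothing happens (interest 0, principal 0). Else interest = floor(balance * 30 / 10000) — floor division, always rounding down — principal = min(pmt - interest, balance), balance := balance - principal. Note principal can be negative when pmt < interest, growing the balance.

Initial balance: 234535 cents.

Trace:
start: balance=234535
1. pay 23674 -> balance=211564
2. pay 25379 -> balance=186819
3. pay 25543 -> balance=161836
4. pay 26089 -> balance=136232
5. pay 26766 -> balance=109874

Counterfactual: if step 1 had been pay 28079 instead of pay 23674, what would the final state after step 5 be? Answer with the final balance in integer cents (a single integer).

(re-executing from step 1 with the substitution; state before step 1: balance=234535)
1. pay 28079 -> balance=207159
2. pay 25379 -> balance=182401
3. pay 25543 -> balance=157405
4. pay 26089 -> balance=131788
5. pay 26766 -> balance=105417

105417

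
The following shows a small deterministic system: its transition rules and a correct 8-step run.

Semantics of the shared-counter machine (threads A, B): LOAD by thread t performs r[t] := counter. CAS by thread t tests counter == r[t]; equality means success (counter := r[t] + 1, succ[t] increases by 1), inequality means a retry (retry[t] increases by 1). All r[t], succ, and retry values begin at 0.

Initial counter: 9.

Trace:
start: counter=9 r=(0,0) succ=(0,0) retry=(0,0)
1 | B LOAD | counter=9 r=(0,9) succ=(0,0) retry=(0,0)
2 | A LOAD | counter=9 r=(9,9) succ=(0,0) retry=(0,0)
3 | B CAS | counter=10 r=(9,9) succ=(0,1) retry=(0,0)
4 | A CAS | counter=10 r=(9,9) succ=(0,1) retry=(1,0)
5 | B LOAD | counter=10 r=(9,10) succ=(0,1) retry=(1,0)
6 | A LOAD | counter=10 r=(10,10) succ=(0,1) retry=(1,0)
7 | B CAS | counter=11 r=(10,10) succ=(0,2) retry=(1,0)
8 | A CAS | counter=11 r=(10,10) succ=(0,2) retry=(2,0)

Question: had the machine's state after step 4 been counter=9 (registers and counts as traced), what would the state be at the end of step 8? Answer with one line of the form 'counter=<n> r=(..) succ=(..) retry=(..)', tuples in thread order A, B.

state after step 4 := counter=9 r=(9,9) succ=(0,1) retry=(1,0)
5 | B LOAD | counter=9 r=(9,9) succ=(0,1) retry=(1,0)
6 | A LOAD | counter=9 r=(9,9) succ=(0,1) retry=(1,0)
7 | B CAS | counter=10 r=(9,9) succ=(0,2) retry=(1,0)
8 | A CAS | counter=10 r=(9,9) succ=(0,2) retry=(2,0)

counter=10 r=(9,9) succ=(0,2) retry=(2,0)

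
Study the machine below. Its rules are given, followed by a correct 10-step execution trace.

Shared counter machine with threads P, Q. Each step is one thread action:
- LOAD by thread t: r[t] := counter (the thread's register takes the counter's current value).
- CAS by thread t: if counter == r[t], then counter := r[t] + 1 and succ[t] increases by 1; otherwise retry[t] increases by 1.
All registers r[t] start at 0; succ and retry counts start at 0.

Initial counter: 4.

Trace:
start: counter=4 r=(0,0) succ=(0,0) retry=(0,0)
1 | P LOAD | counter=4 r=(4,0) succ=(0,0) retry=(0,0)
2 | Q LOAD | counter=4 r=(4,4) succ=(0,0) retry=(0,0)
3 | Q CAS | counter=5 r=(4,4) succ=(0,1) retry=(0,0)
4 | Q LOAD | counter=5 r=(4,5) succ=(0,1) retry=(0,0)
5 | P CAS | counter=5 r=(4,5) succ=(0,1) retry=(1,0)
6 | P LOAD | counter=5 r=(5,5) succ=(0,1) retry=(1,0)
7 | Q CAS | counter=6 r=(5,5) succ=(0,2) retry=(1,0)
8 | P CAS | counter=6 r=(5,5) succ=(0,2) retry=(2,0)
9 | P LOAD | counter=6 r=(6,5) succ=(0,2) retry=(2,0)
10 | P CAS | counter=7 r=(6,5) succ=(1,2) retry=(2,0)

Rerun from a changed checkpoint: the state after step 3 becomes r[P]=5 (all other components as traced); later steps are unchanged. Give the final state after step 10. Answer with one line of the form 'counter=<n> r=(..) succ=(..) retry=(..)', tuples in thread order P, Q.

state after step 3 := counter=5 r=(5,4) succ=(0,1) retry=(0,0)
4 | Q LOAD | counter=5 r=(5,5) succ=(0,1) retry=(0,0)
5 | P CAS | counter=6 r=(5,5) succ=(1,1) retry=(0,0)
6 | P LOAD | counter=6 r=(6,5) succ=(1,1) retry=(0,0)
7 | Q CAS | counter=6 r=(6,5) succ=(1,1) retry=(0,1)
8 | P CAS | counter=7 r=(6,5) succ=(2,1) retry=(0,1)
9 | P LOAD | counter=7 r=(7,5) succ=(2,1) retry=(0,1)
10 | P CAS | counter=8 r=(7,5) succ=(3,1) retry=(0,1)

counter=8 r=(7,5) succ=(3,1) retry=(0,1)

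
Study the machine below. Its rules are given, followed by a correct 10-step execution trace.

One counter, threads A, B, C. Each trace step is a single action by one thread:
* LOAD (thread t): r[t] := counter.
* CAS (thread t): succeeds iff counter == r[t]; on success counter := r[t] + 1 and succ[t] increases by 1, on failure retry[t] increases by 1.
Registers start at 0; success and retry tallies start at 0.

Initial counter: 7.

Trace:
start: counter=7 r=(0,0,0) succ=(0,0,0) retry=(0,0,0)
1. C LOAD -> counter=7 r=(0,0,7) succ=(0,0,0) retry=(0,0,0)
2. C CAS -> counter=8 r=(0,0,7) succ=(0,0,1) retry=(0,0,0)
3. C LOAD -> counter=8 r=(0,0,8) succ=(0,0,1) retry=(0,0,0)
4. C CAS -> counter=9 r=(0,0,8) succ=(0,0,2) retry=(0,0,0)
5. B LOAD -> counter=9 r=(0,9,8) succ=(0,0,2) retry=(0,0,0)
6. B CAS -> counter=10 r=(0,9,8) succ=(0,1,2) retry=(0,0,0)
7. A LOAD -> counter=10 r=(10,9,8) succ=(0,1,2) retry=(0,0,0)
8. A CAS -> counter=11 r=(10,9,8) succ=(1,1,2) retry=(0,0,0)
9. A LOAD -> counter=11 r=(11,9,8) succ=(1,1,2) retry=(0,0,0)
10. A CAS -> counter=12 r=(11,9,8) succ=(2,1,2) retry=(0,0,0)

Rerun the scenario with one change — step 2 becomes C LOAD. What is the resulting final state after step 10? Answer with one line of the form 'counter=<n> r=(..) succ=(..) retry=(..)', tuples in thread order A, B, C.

counter=11 r=(10,8,7) succ=(2,1,1) retry=(0,0,0)

(re-executing from step 2 with the substitution; state before step 2: counter=7 r=(0,0,7) succ=(0,0,0) retry=(0,0,0))
2. C LOAD -> counter=7 r=(0,0,7) succ=(0,0,0) retry=(0,0,0)
3. C LOAD -> counter=7 r=(0,0,7) succ=(0,0,0) retry=(0,0,0)
4. C CAS -> counter=8 r=(0,0,7) succ=(0,0,1) retry=(0,0,0)
5. B LOAD -> counter=8 r=(0,8,7) succ=(0,0,1) retry=(0,0,0)
6. B CAS -> counter=9 r=(0,8,7) succ=(0,1,1) retry=(0,0,0)
7. A LOAD -> counter=9 r=(9,8,7) succ=(0,1,1) retry=(0,0,0)
8. A CAS -> counter=10 r=(9,8,7) succ=(1,1,1) retry=(0,0,0)
9. A LOAD -> counter=10 r=(10,8,7) succ=(1,1,1) retry=(0,0,0)
10. A CAS -> counter=11 r=(10,8,7) succ=(2,1,1) retry=(0,0,0)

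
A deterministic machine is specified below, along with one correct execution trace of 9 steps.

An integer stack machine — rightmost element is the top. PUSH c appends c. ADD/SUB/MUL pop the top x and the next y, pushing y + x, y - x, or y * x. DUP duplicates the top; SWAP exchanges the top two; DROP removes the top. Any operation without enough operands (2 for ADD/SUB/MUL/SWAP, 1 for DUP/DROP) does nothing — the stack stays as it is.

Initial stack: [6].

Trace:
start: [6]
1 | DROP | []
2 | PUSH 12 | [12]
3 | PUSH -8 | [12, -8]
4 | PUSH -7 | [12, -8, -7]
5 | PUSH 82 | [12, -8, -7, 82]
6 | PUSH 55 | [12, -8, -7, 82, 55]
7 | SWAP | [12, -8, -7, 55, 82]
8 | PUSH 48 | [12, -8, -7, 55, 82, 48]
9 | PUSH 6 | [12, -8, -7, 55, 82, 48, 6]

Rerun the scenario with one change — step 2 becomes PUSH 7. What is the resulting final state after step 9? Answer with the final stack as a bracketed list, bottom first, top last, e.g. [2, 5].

(re-executing from step 2 with the substitution; state before step 2: [])
2 | PUSH 7 | [7]
3 | PUSH -8 | [7, -8]
4 | PUSH -7 | [7, -8, -7]
5 | PUSH 82 | [7, -8, -7, 82]
6 | PUSH 55 | [7, -8, -7, 82, 55]
7 | SWAP | [7, -8, -7, 55, 82]
8 | PUSH 48 | [7, -8, -7, 55, 82, 48]
9 | PUSH 6 | [7, -8, -7, 55, 82, 48, 6]

[7, -8, -7, 55, 82, 48, 6]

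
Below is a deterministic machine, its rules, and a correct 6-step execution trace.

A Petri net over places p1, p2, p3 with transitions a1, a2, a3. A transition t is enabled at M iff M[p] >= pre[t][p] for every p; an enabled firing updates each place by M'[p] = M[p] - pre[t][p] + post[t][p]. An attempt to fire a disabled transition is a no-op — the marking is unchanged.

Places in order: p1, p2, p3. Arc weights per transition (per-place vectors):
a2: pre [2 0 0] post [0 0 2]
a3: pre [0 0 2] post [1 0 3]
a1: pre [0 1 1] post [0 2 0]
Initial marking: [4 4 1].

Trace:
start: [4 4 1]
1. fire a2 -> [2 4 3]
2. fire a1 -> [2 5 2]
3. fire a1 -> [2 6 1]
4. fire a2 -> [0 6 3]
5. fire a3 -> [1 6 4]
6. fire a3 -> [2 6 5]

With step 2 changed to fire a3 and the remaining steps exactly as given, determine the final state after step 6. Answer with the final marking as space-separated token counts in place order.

(re-executing from step 2 with the substitution; state before step 2: [2 4 3])
2. fire a3 -> [3 4 4]
3. fire a1 -> [3 5 3]
4. fire a2 -> [1 5 5]
5. fire a3 -> [2 5 6]
6. fire a3 -> [3 5 7]

3 5 7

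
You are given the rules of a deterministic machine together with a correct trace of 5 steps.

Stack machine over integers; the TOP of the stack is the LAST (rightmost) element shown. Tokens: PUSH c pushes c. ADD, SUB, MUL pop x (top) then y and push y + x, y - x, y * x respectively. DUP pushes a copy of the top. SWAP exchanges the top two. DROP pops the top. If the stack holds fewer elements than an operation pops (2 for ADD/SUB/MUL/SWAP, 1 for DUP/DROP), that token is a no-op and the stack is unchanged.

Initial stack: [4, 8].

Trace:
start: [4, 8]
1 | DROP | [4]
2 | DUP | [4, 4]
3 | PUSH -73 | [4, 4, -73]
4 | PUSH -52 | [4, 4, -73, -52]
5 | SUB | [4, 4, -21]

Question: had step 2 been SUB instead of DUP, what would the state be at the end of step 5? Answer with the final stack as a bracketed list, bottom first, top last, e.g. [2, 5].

(re-executing from step 2 with the substitution; state before step 2: [4])
2 | SUB | [4]
3 | PUSH -73 | [4, -73]
4 | PUSH -52 | [4, -73, -52]
5 | SUB | [4, -21]

[4, -21]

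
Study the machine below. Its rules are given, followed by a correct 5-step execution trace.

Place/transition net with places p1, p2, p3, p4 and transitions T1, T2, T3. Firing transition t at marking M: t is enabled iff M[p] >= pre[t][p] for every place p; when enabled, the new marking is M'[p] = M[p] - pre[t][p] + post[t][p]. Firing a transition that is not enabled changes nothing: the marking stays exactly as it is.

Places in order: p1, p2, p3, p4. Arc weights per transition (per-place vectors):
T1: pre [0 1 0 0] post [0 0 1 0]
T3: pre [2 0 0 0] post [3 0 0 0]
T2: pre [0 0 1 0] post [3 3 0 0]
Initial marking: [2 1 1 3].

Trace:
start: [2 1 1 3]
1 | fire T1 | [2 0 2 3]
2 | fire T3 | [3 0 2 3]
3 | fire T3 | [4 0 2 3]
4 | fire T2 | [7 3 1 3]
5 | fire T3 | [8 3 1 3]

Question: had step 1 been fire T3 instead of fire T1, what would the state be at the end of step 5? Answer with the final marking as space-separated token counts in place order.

(re-executing from step 1 with the substitution; state before step 1: [2 1 1 3])
1 | fire T3 | [3 1 1 3]
2 | fire T3 | [4 1 1 3]
3 | fire T3 | [5 1 1 3]
4 | fire T2 | [8 4 0 3]
5 | fire T3 | [9 4 0 3]

9 4 0 3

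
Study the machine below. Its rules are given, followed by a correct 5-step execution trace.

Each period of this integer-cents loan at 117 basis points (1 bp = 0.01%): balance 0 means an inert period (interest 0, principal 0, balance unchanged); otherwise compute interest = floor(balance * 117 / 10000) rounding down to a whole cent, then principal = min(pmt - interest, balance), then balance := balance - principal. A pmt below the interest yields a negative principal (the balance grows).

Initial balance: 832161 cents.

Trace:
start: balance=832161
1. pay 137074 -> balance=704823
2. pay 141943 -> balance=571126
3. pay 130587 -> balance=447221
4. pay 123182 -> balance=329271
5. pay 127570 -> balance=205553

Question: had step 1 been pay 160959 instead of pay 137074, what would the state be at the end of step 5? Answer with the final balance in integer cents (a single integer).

(re-executing from step 1 with the substitution; state before step 1: balance=832161)
1. pay 160959 -> balance=680938
2. pay 141943 -> balance=546961
3. pay 130587 -> balance=422773
4. pay 123182 -> balance=304537
5. pay 127570 -> balance=180530

180530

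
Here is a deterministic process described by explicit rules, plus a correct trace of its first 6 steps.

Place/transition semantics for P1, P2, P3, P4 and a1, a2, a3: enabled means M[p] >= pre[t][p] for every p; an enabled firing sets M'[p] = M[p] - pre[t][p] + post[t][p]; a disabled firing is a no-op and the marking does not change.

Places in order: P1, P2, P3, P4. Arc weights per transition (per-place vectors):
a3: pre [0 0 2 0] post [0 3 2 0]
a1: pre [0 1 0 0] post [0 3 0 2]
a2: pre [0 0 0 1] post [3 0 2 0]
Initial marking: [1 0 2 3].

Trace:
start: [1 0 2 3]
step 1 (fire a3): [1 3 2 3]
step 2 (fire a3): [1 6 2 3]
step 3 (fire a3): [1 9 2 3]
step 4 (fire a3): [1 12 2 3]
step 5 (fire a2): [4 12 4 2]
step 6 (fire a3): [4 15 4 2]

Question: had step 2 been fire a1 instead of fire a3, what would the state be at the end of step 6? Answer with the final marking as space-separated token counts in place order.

4 14 4 4

(re-executing from step 2 with the substitution; state before step 2: [1 3 2 3])
step 2 (fire a1): [1 5 2 5]
step 3 (fire a3): [1 8 2 5]
step 4 (fire a3): [1 11 2 5]
step 5 (fire a2): [4 11 4 4]
step 6 (fire a3): [4 14 4 4]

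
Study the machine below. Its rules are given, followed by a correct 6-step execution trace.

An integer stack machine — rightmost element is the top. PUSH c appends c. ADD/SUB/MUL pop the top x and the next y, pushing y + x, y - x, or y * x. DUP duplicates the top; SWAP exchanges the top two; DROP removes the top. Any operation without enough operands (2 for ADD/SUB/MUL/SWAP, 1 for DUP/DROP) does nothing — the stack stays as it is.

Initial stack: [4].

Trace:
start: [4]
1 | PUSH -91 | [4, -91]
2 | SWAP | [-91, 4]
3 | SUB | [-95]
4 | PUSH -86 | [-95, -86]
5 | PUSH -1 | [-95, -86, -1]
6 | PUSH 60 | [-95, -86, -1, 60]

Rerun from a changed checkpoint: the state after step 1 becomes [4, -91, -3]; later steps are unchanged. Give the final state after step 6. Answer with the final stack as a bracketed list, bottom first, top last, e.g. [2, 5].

state after step 1 := [4, -91, -3]
2 | SWAP | [4, -3, -91]
3 | SUB | [4, 88]
4 | PUSH -86 | [4, 88, -86]
5 | PUSH -1 | [4, 88, -86, -1]
6 | PUSH 60 | [4, 88, -86, -1, 60]

[4, 88, -86, -1, 60]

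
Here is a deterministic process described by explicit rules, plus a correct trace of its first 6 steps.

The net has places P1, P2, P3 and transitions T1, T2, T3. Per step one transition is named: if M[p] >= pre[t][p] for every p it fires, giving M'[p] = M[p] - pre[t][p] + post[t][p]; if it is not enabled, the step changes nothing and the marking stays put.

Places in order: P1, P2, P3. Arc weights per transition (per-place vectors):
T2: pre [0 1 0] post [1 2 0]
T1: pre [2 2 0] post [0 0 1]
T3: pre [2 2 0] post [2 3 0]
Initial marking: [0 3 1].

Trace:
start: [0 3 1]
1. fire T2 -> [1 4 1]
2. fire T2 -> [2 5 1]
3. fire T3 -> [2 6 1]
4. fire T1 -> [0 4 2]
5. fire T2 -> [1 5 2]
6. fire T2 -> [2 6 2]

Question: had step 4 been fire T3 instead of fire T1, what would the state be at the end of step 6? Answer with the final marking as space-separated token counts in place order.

(re-executing from step 4 with the substitution; state before step 4: [2 6 1])
4. fire T3 -> [2 7 1]
5. fire T2 -> [3 8 1]
6. fire T2 -> [4 9 1]

4 9 1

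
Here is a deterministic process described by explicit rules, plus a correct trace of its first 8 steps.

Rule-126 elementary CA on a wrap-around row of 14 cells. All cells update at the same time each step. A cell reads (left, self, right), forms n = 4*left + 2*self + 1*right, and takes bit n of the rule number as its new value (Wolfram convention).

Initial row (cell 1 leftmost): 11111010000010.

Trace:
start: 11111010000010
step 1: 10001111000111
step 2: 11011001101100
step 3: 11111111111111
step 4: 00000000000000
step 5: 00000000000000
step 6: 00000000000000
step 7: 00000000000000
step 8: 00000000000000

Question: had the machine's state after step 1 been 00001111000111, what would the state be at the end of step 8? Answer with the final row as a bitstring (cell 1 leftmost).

00000000000000

state after step 1 := 00001111000111
step 2: 10011001101101
step 3: 11111111111111
step 4: 00000000000000
step 5: 00000000000000
step 6: 00000000000000
step 7: 00000000000000
step 8: 00000000000000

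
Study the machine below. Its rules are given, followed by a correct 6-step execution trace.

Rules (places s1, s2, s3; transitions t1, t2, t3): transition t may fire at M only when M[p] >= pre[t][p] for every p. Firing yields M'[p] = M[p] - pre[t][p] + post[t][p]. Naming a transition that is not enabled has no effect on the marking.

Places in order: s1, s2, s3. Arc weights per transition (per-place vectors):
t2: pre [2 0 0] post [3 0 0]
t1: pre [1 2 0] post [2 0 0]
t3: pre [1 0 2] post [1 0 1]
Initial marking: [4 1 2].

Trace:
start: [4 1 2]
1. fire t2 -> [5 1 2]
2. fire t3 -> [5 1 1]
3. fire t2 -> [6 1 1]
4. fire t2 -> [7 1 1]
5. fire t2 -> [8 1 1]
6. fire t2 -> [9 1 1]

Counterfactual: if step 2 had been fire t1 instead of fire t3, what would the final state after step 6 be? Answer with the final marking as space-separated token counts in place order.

(re-executing from step 2 with the substitution; state before step 2: [5 1 2])
2. fire t1 -> [5 1 2]
3. fire t2 -> [6 1 2]
4. fire t2 -> [7 1 2]
5. fire t2 -> [8 1 2]
6. fire t2 -> [9 1 2]

9 1 2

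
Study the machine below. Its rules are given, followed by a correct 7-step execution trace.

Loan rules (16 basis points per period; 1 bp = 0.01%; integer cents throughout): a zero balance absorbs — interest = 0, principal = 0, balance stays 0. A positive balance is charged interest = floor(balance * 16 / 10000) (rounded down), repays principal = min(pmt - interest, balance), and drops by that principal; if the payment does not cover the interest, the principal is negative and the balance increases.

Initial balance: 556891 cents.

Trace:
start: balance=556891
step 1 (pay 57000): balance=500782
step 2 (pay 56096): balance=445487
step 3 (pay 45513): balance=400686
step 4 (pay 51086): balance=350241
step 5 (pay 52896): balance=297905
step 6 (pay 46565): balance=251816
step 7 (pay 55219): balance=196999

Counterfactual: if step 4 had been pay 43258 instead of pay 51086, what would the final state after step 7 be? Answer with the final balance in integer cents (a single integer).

204865

(re-executing from step 4 with the substitution; state before step 4: balance=400686)
step 4 (pay 43258): balance=358069
step 5 (pay 52896): balance=305745
step 6 (pay 46565): balance=259669
step 7 (pay 55219): balance=204865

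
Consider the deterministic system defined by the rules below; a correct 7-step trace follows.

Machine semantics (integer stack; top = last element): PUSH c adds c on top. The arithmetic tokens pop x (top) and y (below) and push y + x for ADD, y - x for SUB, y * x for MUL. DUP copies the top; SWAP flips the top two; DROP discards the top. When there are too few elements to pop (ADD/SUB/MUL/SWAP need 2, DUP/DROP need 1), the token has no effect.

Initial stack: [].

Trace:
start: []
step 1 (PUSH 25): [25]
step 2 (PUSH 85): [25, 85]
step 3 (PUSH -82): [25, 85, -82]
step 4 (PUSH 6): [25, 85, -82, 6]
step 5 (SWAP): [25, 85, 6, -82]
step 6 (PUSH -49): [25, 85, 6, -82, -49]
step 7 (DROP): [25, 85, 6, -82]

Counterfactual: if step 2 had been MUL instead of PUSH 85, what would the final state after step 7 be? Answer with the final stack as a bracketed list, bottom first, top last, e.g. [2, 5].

(re-executing from step 2 with the substitution; state before step 2: [25])
step 2 (MUL): [25]
step 3 (PUSH -82): [25, -82]
step 4 (PUSH 6): [25, -82, 6]
step 5 (SWAP): [25, 6, -82]
step 6 (PUSH -49): [25, 6, -82, -49]
step 7 (DROP): [25, 6, -82]

[25, 6, -82]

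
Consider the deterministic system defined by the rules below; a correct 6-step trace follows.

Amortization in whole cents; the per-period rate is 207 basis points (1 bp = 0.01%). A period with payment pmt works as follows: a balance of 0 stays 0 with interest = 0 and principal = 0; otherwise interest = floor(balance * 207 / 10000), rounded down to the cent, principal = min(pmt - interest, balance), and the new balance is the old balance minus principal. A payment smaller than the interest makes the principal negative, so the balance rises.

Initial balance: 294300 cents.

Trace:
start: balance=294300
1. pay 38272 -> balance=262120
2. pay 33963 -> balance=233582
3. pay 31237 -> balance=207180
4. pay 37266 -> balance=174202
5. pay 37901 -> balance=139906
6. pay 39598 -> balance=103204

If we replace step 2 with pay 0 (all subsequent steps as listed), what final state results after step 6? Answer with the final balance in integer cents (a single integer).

(re-executing from step 2 with the substitution; state before step 2: balance=262120)
2. pay 0 -> balance=267545
3. pay 31237 -> balance=241846
4. pay 37266 -> balance=209586
5. pay 37901 -> balance=176023
6. pay 39598 -> balance=140068

140068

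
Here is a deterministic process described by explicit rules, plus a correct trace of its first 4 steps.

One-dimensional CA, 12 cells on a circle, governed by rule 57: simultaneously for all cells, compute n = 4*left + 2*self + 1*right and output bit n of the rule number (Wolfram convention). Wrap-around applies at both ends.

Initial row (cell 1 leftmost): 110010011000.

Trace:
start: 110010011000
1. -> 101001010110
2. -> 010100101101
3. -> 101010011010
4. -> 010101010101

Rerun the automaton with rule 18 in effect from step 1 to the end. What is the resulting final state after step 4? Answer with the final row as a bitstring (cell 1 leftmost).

110101011000

(re-executing steps 1..4 under rule 18; state before step 1: 110010011000)
1. -> 001101100101
2. -> 110000011000
3. -> 001000100101
4. -> 110101011000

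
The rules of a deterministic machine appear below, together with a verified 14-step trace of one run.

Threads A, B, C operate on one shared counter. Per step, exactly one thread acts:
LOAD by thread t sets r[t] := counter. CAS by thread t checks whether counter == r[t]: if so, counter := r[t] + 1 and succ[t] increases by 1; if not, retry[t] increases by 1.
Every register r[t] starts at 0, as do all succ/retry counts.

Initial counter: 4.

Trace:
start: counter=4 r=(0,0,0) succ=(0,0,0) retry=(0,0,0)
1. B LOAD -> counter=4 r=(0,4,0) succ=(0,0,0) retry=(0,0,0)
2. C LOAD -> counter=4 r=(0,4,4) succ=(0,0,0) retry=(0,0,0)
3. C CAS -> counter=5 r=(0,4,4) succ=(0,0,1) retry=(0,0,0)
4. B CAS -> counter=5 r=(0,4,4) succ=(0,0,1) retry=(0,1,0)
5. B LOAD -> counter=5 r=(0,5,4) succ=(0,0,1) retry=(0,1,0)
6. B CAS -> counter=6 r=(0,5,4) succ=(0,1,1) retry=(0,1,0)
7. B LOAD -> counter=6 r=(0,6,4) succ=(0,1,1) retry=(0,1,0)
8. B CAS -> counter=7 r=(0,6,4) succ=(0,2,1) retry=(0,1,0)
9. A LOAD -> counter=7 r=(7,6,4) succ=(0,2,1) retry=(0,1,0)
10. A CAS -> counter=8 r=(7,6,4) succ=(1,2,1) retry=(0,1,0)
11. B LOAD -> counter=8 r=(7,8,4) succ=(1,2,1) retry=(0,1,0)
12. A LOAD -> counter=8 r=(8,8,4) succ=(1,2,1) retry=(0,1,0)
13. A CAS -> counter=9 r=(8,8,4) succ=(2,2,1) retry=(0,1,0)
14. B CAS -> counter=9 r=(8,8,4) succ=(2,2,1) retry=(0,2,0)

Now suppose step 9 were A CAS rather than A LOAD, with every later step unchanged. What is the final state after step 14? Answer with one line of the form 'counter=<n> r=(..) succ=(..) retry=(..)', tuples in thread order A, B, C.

(re-executing from step 9 with the substitution; state before step 9: counter=7 r=(0,6,4) succ=(0,2,1) retry=(0,1,0))
9. A CAS -> counter=7 r=(0,6,4) succ=(0,2,1) retry=(1,1,0)
10. A CAS -> counter=7 r=(0,6,4) succ=(0,2,1) retry=(2,1,0)
11. B LOAD -> counter=7 r=(0,7,4) succ=(0,2,1) retry=(2,1,0)
12. A LOAD -> counter=7 r=(7,7,4) succ=(0,2,1) retry=(2,1,0)
13. A CAS -> counter=8 r=(7,7,4) succ=(1,2,1) retry=(2,1,0)
14. B CAS -> counter=8 r=(7,7,4) succ=(1,2,1) retry=(2,2,0)

counter=8 r=(7,7,4) succ=(1,2,1) retry=(2,2,0)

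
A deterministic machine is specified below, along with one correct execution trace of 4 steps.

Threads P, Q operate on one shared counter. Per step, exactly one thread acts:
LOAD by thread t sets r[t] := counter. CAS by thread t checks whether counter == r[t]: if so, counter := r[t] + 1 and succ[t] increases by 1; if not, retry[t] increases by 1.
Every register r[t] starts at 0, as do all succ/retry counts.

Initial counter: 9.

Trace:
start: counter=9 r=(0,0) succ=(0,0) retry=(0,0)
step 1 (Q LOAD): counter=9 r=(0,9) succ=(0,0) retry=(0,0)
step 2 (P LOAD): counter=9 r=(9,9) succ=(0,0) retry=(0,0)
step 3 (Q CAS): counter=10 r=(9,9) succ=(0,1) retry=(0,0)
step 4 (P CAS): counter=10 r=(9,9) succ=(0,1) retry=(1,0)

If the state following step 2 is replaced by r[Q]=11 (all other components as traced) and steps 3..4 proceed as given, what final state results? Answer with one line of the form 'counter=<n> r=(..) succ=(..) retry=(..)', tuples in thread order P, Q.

counter=10 r=(9,11) succ=(1,0) retry=(0,1)

state after step 2 := counter=9 r=(9,11) succ=(0,0) retry=(0,0)
step 3 (Q CAS): counter=9 r=(9,11) succ=(0,0) retry=(0,1)
step 4 (P CAS): counter=10 r=(9,11) succ=(1,0) retry=(0,1)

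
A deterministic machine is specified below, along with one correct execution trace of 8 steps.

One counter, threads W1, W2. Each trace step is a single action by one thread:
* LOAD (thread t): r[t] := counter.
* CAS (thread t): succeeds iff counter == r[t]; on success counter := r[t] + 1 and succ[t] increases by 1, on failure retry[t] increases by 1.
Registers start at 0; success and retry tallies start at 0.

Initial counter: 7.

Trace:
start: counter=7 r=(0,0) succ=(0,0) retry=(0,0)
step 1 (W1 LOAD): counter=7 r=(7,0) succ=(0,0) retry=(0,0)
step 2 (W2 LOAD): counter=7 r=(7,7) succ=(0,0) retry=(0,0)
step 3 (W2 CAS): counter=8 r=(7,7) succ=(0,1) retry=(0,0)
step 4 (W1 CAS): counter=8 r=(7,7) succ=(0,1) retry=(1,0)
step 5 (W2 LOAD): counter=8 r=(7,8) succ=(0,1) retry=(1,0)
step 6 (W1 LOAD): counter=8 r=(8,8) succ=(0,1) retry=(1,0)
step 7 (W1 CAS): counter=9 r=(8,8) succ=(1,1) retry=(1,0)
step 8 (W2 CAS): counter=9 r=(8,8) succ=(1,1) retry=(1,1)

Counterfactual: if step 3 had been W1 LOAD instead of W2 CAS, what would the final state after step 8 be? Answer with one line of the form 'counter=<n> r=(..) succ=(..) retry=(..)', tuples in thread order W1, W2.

(re-executing from step 3 with the substitution; state before step 3: counter=7 r=(7,7) succ=(0,0) retry=(0,0))
step 3 (W1 LOAD): counter=7 r=(7,7) succ=(0,0) retry=(0,0)
step 4 (W1 CAS): counter=8 r=(7,7) succ=(1,0) retry=(0,0)
step 5 (W2 LOAD): counter=8 r=(7,8) succ=(1,0) retry=(0,0)
step 6 (W1 LOAD): counter=8 r=(8,8) succ=(1,0) retry=(0,0)
step 7 (W1 CAS): counter=9 r=(8,8) succ=(2,0) retry=(0,0)
step 8 (W2 CAS): counter=9 r=(8,8) succ=(2,0) retry=(0,1)

counter=9 r=(8,8) succ=(2,0) retry=(0,1)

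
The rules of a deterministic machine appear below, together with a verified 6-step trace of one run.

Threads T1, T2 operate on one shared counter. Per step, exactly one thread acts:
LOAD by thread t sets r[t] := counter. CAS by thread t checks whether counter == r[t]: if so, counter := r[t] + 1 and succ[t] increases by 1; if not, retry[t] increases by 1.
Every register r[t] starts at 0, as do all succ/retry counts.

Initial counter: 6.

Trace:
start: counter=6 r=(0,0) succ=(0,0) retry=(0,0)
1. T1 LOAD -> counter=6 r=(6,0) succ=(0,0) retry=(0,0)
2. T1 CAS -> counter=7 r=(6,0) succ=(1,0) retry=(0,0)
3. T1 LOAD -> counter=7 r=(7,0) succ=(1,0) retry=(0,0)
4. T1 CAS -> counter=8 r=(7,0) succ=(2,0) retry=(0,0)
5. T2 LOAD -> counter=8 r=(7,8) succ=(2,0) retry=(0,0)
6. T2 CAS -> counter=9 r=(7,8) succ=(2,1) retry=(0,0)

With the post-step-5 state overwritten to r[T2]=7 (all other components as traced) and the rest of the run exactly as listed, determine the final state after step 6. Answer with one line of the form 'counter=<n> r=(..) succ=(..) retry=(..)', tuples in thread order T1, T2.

state after step 5 := counter=8 r=(7,7) succ=(2,0) retry=(0,0)
6. T2 CAS -> counter=8 r=(7,7) succ=(2,0) retry=(0,1)

counter=8 r=(7,7) succ=(2,0) retry=(0,1)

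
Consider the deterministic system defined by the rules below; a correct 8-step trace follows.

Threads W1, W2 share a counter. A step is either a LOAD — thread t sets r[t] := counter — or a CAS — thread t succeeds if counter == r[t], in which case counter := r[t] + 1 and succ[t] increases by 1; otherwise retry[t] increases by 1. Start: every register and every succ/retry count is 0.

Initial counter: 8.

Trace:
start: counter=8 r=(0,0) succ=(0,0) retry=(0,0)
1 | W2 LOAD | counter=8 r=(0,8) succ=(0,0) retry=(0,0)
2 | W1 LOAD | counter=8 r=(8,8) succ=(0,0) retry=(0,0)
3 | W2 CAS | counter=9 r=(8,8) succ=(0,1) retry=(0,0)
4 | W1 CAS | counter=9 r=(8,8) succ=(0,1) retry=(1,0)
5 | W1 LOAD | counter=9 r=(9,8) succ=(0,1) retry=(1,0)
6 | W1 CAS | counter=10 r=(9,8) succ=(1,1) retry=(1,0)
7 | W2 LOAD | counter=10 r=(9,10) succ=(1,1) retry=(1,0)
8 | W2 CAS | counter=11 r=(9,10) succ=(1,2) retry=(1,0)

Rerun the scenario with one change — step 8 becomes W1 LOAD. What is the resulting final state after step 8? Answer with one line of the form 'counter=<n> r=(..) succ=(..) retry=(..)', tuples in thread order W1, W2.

(re-executing from step 8 with the substitution; state before step 8: counter=10 r=(9,10) succ=(1,1) retry=(1,0))
8 | W1 LOAD | counter=10 r=(10,10) succ=(1,1) retry=(1,0)

counter=10 r=(10,10) succ=(1,1) retry=(1,0)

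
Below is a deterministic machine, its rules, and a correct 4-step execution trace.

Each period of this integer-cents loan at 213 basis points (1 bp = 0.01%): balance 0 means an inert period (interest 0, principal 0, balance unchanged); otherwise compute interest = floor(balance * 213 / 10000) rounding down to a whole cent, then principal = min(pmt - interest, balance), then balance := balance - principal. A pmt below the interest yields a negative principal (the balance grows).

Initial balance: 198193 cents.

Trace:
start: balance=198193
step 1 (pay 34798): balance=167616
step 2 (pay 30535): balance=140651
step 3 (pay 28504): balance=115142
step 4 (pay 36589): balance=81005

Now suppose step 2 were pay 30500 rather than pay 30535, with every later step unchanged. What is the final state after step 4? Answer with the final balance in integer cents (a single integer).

81042

(re-executing from step 2 with the substitution; state before step 2: balance=167616)
step 2 (pay 30500): balance=140686
step 3 (pay 28504): balance=115178
step 4 (pay 36589): balance=81042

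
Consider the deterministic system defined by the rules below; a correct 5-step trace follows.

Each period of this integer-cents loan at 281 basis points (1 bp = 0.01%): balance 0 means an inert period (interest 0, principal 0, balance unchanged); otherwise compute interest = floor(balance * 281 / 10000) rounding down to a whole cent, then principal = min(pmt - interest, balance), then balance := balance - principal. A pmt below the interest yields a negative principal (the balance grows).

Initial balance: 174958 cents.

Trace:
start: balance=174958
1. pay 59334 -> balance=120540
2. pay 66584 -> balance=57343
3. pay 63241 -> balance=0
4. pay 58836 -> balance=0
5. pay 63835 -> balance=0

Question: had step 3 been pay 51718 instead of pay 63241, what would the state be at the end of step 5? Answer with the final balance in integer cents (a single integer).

0

(re-executing from step 3 with the substitution; state before step 3: balance=57343)
3. pay 51718 -> balance=7236
4. pay 58836 -> balance=0
5. pay 63835 -> balance=0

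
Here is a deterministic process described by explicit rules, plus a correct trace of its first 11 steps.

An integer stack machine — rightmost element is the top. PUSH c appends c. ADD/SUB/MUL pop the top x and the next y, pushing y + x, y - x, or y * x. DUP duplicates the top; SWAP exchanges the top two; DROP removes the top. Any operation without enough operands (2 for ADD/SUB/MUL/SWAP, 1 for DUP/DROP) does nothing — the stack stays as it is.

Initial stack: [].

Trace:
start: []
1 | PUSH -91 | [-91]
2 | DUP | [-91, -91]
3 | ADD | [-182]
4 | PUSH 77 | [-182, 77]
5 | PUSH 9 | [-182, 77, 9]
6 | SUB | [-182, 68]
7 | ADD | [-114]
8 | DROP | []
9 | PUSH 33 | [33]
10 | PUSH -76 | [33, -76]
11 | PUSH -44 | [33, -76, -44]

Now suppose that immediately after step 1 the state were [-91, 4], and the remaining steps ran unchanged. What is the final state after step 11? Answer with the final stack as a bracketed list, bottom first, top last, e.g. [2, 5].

[-91, 33, -76, -44]

state after step 1 := [-91, 4]
2 | DUP | [-91, 4, 4]
3 | ADD | [-91, 8]
4 | PUSH 77 | [-91, 8, 77]
5 | PUSH 9 | [-91, 8, 77, 9]
6 | SUB | [-91, 8, 68]
7 | ADD | [-91, 76]
8 | DROP | [-91]
9 | PUSH 33 | [-91, 33]
10 | PUSH -76 | [-91, 33, -76]
11 | PUSH -44 | [-91, 33, -76, -44]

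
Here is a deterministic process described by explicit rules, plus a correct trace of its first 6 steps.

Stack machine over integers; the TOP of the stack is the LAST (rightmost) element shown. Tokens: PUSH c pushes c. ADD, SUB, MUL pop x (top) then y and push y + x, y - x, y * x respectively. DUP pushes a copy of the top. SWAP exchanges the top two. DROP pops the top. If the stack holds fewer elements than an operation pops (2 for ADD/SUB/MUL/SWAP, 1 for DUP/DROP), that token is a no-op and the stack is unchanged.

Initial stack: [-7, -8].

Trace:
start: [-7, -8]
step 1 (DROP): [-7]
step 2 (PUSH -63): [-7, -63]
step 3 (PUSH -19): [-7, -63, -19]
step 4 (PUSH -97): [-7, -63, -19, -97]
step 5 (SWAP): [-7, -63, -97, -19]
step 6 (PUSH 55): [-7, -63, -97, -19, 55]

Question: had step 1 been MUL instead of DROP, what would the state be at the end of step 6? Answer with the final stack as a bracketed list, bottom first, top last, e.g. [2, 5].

[56, -63, -97, -19, 55]

(re-executing from step 1 with the substitution; state before step 1: [-7, -8])
step 1 (MUL): [56]
step 2 (PUSH -63): [56, -63]
step 3 (PUSH -19): [56, -63, -19]
step 4 (PUSH -97): [56, -63, -19, -97]
step 5 (SWAP): [56, -63, -97, -19]
step 6 (PUSH 55): [56, -63, -97, -19, 55]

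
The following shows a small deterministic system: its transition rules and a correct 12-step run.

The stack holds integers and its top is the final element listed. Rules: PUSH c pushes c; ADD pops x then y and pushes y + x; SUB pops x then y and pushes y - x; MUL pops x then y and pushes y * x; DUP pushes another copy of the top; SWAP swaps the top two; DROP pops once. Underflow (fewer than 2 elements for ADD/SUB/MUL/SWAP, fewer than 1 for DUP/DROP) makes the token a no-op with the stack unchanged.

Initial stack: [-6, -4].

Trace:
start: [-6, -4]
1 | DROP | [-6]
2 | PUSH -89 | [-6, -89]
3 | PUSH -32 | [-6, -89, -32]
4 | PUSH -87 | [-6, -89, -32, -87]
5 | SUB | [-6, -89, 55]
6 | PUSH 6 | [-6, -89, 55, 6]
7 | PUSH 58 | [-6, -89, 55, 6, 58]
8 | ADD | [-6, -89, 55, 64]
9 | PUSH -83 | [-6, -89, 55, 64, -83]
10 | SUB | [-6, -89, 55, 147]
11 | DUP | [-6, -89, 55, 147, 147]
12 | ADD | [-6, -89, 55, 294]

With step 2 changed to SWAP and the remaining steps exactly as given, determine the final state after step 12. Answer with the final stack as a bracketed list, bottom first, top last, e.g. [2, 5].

[-6, 55, 294]

(re-executing from step 2 with the substitution; state before step 2: [-6])
2 | SWAP | [-6]
3 | PUSH -32 | [-6, -32]
4 | PUSH -87 | [-6, -32, -87]
5 | SUB | [-6, 55]
6 | PUSH 6 | [-6, 55, 6]
7 | PUSH 58 | [-6, 55, 6, 58]
8 | ADD | [-6, 55, 64]
9 | PUSH -83 | [-6, 55, 64, -83]
10 | SUB | [-6, 55, 147]
11 | DUP | [-6, 55, 147, 147]
12 | ADD | [-6, 55, 294]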